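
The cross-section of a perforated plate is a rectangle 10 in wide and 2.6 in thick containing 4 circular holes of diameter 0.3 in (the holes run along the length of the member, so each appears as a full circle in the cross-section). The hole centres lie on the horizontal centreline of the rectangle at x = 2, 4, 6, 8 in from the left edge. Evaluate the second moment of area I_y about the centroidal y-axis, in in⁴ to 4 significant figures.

I_y ≈ 215.3 in⁴

Decompose the section into non-overlapping parts with the origin at the bottom-left of its bounding rectangle.
Plate: 10 × 2.6, A = 26 in², x = 5 in, Ī = 216.667 in⁴.
Hole 1 (subtracted): ⌀0.3, A = 0.0706858 in², x = 2 in, Ī = 0.000397608 in⁴.
Hole 2 (subtracted): ⌀0.3, A = 0.0706858 in², x = 4 in, Ī = 0.000397608 in⁴.
Hole 3 (subtracted): ⌀0.3, A = 0.0706858 in², x = 6 in, Ī = 0.000397608 in⁴.
Hole 4 (subtracted): ⌀0.3, A = 0.0706858 in², x = 8 in, Ī = 0.000397608 in⁴.
By symmetry the centroid is at mid-width, x̄ = 5 in.
Transfer each piece to the centroidal y-axis using Ī + A·d² with d = x − 5:
  plate: d = 0 in → contributes +216.667 in⁴
  hole 1: d = -3 in → contributes −0.63657 in⁴
  hole 2: d = -1 in → contributes −0.0710834 in⁴
  hole 3: d = 1 in → contributes −0.0710834 in⁴
  hole 4: d = 3 in → contributes −0.63657 in⁴
Total I = 215.251 in⁴.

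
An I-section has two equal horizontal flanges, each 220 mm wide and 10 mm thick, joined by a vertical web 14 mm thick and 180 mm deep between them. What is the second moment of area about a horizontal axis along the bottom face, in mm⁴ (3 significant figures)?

Treat the section as a set of non-overlapping primitives; coordinates are from the bounding-box lower-left.
Bottom flange: 220 × 10, A = 2 200 mm², y = 5 mm, Ī = 18 333 mm⁴.
Web: 14 × 180, A = 2 520 mm², y = 100 mm, Ī = 6 804 000 mm⁴.
Top flange: 220 × 10, A = 2 200 mm², y = 195 mm, Ī = 18 333 mm⁴.
Transfer each piece to the bottom edge using Ī + A·d² with d = y − 0:
  bottom flange: d = 5 mm → contributes +73 333 mm⁴
  web: d = 100 mm → contributes +32 004 000 mm⁴
  top flange: d = 195 mm → contributes +83 673 333 mm⁴
Total I = 115 750 667 mm⁴.

I_base ≈ 1.16 × 10⁸ mm⁴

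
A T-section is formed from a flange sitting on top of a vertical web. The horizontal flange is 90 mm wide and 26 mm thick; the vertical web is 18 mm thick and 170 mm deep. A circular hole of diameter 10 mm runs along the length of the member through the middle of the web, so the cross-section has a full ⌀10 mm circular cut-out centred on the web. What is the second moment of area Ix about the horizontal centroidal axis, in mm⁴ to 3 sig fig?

Treat the section as a set of non-overlapping primitives; coordinates are from the bounding-box lower-left.
Flange: 90 × 26, A = 2 340 mm², y = 183 mm, Ī = 131 820 mm⁴.
Web: 18 × 170, A = 3 060 mm², y = 85 mm, Ī = 7 369 500 mm⁴.
Hole (subtracted): ⌀10, A = 78.54 mm², y = 85 mm, Ī = 490.87 mm⁴.
Centroid: ȳ = ΣA·y / ΣA = 128.09 mm.
Transfer each piece to the horizontal centroidal axis using Ī + A·d² with d = y − 128.09:
  flange: d = 54.907 mm → contributes +7 186 290 mm⁴
  web: d = -43.093 mm → contributes +13 052 055 mm⁴
  hole: d = -43.093 mm → contributes −146 343 mm⁴
Total I = 20 092 003 mm⁴.

Ix ≈ 2.01 × 10⁷ mm⁴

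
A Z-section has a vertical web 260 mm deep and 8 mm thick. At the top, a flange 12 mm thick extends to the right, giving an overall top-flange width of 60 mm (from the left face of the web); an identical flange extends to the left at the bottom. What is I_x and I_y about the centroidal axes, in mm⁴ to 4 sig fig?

Treat the section as a set of non-overlapping primitives; coordinates are from the bounding-box lower-left.
Web: 8 × 260, A = 2 080 mm², y = 130 mm, Ī = 11 717 333 mm⁴.
Top flange (beyond web): 52 × 12, A = 624 mm², y = 254 mm, Ī = 7 488 mm⁴.
Bottom flange (beyond web): 52 × 12, A = 624 mm², y = 6 mm, Ī = 7 488 mm⁴.
Centroid: ȳ = ΣA·y / ΣA = 130 mm.
Transfer each piece to the centroidal x-axis using Ī + A·d² with d = y − 130:
  web: d = 0 mm → contributes +11 717 333 mm⁴
  top flange (beyond web): d = 124 mm → contributes +9 602 112 mm⁴
  bottom flange (beyond web): d = -124 mm → contributes +9 602 112 mm⁴
Total I = 30 921 557 mm⁴.
For the y-axis: x̄ = 56 mm.
Repeating about the centroidal y-axis gives I_y = 1 415 509 mm⁴.

I_x ≈ 3.092 × 10⁷ mm⁴, I_y ≈ 1.416 × 10⁶ mm⁴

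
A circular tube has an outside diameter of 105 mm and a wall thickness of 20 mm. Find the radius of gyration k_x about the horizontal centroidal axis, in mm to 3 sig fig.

k_x ≈ 30.9 mm

Split into non-overlapping primitives; take the origin at the lower-left of the bounding box.
Outer circle: ⌀105, A = 8 659 mm², y = 52.5 mm, Ī = 5 966 602 mm⁴.
Bore (subtracted): ⌀65, A = 3318.3 mm², y = 52.5 mm, Ī = 876 241 mm⁴.
By symmetry the centroid is at mid-height, ȳ = 52.5 mm.
All pieces are centred on the horizontal centroidal axis, so I = ΣĪ (holes subtracted) = 5 090 362 mm⁴.
Radius of gyration: k = √(I/A) = √(5 090 362 / 5340.7) = 30.873 mm.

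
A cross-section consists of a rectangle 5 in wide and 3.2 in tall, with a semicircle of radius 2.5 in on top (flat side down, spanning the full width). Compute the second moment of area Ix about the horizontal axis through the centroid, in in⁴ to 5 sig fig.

Ix ≈ 61.024 in⁴

Split into non-overlapping primitives; take the origin at the lower-left of the bounding box.
Rectangular body: 5 × 3.2, A = 16 in², y = 1.6 in, Ī = 13.65333 in⁴.
Semicircular cap: semicircle r = 2.5, A = 9.817477 in², y = 4.261033 in, Ī = 4.287381 in⁴.
Centroid: ȳ = ΣA·y / ΣA = 2.611897 in.
Transfer each piece to the horizontal axis through the centroid using Ī + A·d² with d = y − 2.611897:
  rectangular body: d = -1.011897 in → contributes +30.0363 in⁴
  semicircular cap: d = 1.649136 in → contributes +30.98747 in⁴
Total I = 61.02378 in⁴.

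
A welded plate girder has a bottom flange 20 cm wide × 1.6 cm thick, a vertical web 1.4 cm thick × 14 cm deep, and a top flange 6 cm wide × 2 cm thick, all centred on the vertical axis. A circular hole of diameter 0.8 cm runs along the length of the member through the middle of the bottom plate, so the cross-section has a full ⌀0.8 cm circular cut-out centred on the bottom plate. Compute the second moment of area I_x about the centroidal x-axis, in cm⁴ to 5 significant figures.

Decompose the section into non-overlapping parts with the origin at the bottom-left of its bounding rectangle.
Bottom plate: 20 × 1.6, A = 32 cm², y = 0.8 cm, Ī = 6.826667 cm⁴.
Web plate: 1.4 × 14, A = 19.6 cm², y = 8.6 cm, Ī = 320.1333 cm⁴.
Top plate: 6 × 2, A = 12 cm², y = 16.6 cm, Ī = 4 cm⁴.
Hole (subtracted): ⌀0.8, A = 0.5026548 cm², y = 0.8 cm, Ī = 0.02010619 cm⁴.
Centroid: ȳ = ΣA·y / ΣA = 6.227804 cm.
Transfer each piece to the centroidal x-axis using Ī + A·d² with d = y − 6.227804:
  bottom plate: d = -5.427804 cm → contributes +949.5803 cm⁴
  web plate: d = 2.372196 cm → contributes +430.4287 cm⁴
  top plate: d = 10.3722 cm → contributes +1294.989 cm⁴
  hole: d = -5.427804 cm → contributes −14.82885 cm⁴
Total I = 2660.17 cm⁴.

I_x ≈ 2660.2 cm⁴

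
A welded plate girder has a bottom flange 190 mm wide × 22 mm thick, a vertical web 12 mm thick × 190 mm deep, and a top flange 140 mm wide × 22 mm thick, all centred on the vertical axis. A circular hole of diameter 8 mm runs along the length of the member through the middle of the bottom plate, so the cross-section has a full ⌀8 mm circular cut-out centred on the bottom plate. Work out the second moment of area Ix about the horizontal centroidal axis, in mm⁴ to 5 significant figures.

Treat the section as a set of non-overlapping primitives; coordinates are from the bounding-box lower-left.
Bottom plate: 190 × 22, A = 4 180 mm², y = 11 mm, Ī = 168593.3 mm⁴.
Web plate: 12 × 190, A = 2 280 mm², y = 117 mm, Ī = 6 859 000 mm⁴.
Top plate: 140 × 22, A = 3 080 mm², y = 223 mm, Ī = 124226.7 mm⁴.
Hole (subtracted): ⌀8, A = 50.26548 mm², y = 11 mm, Ī = 201.0619 mm⁴.
Centroid: ȳ = ΣA·y / ΣA = 105.2745 mm.
Transfer each piece to the horizontal centroidal axis using Ī + A·d² with d = y − 105.2745:
  bottom plate: d = -94.2745 mm → contributes +37 319 103 mm⁴
  web plate: d = 11.7255 mm → contributes +7 172 471 mm⁴
  top plate: d = 117.7255 mm → contributes +42 810 848 mm⁴
  hole: d = -94.2745 mm → contributes −446944.7 mm⁴
Total I = 86 855 478 mm⁴.

Ix ≈ 8.6855 × 10⁷ mm⁴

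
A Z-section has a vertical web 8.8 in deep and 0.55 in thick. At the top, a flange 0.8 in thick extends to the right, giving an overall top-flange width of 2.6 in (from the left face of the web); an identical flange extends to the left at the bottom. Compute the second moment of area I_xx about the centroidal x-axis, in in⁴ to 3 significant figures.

I_xx ≈ 83.9 in⁴

Treat the section as a set of non-overlapping primitives; coordinates are from the bounding-box lower-left.
Web: 0.55 × 8.8, A = 4.84 in², y = 4.4 in, Ī = 31.234 in⁴.
Top flange (beyond web): 2.05 × 0.8, A = 1.64 in², y = 8.4 in, Ī = 0.087467 in⁴.
Bottom flange (beyond web): 2.05 × 0.8, A = 1.64 in², y = 0.4 in, Ī = 0.087467 in⁴.
Centroid: ȳ = ΣA·y / ΣA = 4.4 in.
Transfer each piece to the centroidal x-axis using Ī + A·d² with d = y − 4.4:
  web: d = 0 in → contributes +31.234 in⁴
  top flange (beyond web): d = 4 in → contributes +26.327 in⁴
  bottom flange (beyond web): d = -4 in → contributes +26.327 in⁴
Total I = 83.889 in⁴.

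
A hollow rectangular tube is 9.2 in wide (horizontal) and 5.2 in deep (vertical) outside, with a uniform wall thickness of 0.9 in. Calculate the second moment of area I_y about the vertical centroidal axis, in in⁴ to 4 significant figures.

Split into non-overlapping primitives; take the origin at the lower-left of the bounding box.
Outer rectangle: 9.2 × 5.2, A = 47.84 in², x = 4.6 in, Ī = 337.431 in⁴.
Inner void (subtracted): 7.4 × 3.4, A = 25.16 in², x = 4.6 in, Ī = 114.813 in⁴.
By symmetry the centroid is at mid-width, x̄ = 4.6 in.
All pieces are centred on the vertical centroidal axis, so I = ΣĪ (holes subtracted) = 222.618 in⁴.

I_y ≈ 222.6 in⁴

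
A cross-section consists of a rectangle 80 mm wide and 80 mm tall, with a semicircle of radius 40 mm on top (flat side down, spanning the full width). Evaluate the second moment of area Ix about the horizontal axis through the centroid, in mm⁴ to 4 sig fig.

Break the section into simple shapes (no overlaps), measuring from the bottom-left corner of the bounding box.
Rectangular body: 80 × 80, A = 6 400 mm², y = 40 mm, Ī = 3 413 333 mm⁴.
Semicircular cap: semicircle r = 40, A = 2513.27 mm², y = 96.9765 mm, Ī = 280 978 mm⁴.
Centroid: ȳ = ΣA·y / ΣA = 56.0657 mm.
Transfer each piece to the horizontal axis through the centroid using Ī + A·d² with d = y − 56.0657:
  rectangular body: d = -16.0657 mm → contributes +5 065 208 mm⁴
  semicircular cap: d = 40.9109 mm → contributes +4 487 442 mm⁴
Total I = 9 552 650 mm⁴.

Ix ≈ 9.553 × 10⁶ mm⁴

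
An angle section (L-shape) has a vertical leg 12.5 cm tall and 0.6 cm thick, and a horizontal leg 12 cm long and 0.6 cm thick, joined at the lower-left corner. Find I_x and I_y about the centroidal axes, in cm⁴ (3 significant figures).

I_x ≈ 225 cm⁴, I_y ≈ 203 cm⁴

Split into non-overlapping primitives; take the origin at the lower-left of the bounding box.
Vertical leg: 0.6 × 12.5, A = 7.5 cm², y = 6.25 cm, Ī = 97.656 cm⁴.
Horizontal leg (remainder): 11.4 × 0.6, A = 6.84 cm², y = 0.3 cm, Ī = 0.2052 cm⁴.
Centroid: ȳ = ΣA·y / ΣA = 3.4119 cm.
Transfer each piece to the centroidal x-axis using Ī + A·d² with d = y − 3.4119:
  vertical leg: d = 2.8381 cm → contributes +158.07 cm⁴
  horizontal leg (remainder): d = -3.1119 cm → contributes +66.444 cm⁴
Total I = 224.51 cm⁴.
For the y-axis: x̄ = 3.1619 cm.
Repeating about the centroidal y-axis gives I_y = 203.09 cm⁴.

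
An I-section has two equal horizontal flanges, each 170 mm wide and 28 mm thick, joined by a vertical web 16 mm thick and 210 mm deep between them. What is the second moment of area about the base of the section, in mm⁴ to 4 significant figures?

Decompose the section into non-overlapping parts with the origin at the bottom-left of its bounding rectangle.
Bottom flange: 170 × 28, A = 4 760 mm², y = 14 mm, Ī = 310 987 mm⁴.
Web: 16 × 210, A = 3 360 mm², y = 133 mm, Ī = 12 348 000 mm⁴.
Top flange: 170 × 28, A = 4 760 mm², y = 252 mm, Ī = 310 987 mm⁴.
Transfer each piece to the bottom edge using Ī + A·d² with d = y − 0:
  bottom flange: d = 14 mm → contributes +1 243 947 mm⁴
  web: d = 133 mm → contributes +71 783 040 mm⁴
  top flange: d = 252 mm → contributes +302 590 027 mm⁴
Total I = 375 617 013 mm⁴.

I_base ≈ 3.756 × 10⁸ mm⁴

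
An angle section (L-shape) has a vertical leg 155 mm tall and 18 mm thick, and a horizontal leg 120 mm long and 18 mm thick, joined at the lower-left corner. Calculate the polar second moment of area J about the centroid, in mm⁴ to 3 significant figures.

Break the section into simple shapes (no overlaps), measuring from the bottom-left corner of the bounding box.
Vertical leg: 18 × 155, A = 2 790 mm², y = 77.5 mm, Ī = 5 585 813 mm⁴.
Horizontal leg (remainder): 102 × 18, A = 1 836 mm², y = 9 mm, Ī = 49 572 mm⁴.
Centroid: ȳ = ΣA·y / ΣA = 50.313 mm.
Transfer each piece to the centroidal x-axis using Ī + A·d² with d = y − 50.313:
  vertical leg: d = 27.187 mm → contributes +7 647 959 mm⁴
  horizontal leg (remainder): d = -41.313 mm → contributes +3 183 225 mm⁴
Total I = 10 831 184 mm⁴.
For the y-axis: x̄ = 32.813 mm.
Repeating about the centroidal y-axis gives I_y = 5 653 477 mm⁴.
Polar second moment: J = I_x + I_y = 16 484 661 mm⁴.

J ≈ 1.65 × 10⁷ mm⁴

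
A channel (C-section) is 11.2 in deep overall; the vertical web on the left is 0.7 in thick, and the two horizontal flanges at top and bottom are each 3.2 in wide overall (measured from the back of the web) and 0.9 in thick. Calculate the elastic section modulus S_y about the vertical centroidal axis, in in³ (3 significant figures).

Treat the section as a set of non-overlapping primitives; coordinates are from the bounding-box lower-left.
Web: 0.7 × 11.2, A = 7.84 in², x = 0.35 in, Ī = 0.32013 in⁴.
Top flange (beyond web): 2.5 × 0.9, A = 2.25 in², x = 1.95 in, Ī = 1.1719 in⁴.
Bottom flange (beyond web): 2.5 × 0.9, A = 2.25 in², x = 1.95 in, Ī = 1.1719 in⁴.
Centroid: x̄ = ΣA·x / ΣA = 0.93347 in.
Transfer each piece to the vertical centroidal axis using Ī + A·d² with d = x − 0.93347:
  web: d = -0.58347 in → contributes +2.9891 in⁴
  top flange (beyond web): d = 1.0165 in → contributes +3.4969 in⁴
  bottom flange (beyond web): d = 1.0165 in → contributes +3.4969 in⁴
Total I = 9.9829 in⁴.
Extreme fibre distance c = 2.2665 in; S = I/c = 4.4045 in³.

S_y ≈ 4.40 in³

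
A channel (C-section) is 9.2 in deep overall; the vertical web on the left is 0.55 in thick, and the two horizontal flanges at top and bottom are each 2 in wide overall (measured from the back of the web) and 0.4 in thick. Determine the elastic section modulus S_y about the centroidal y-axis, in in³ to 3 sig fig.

S_y ≈ 0.828 in³

Treat the section as a set of non-overlapping primitives; coordinates are from the bounding-box lower-left.
Web: 0.55 × 9.2, A = 5.06 in², x = 0.275 in, Ī = 0.12755 in⁴.
Top flange (beyond web): 1.45 × 0.4, A = 0.58 in², x = 1.275 in, Ī = 0.10162 in⁴.
Bottom flange (beyond web): 1.45 × 0.4, A = 0.58 in², x = 1.275 in, Ī = 0.10162 in⁴.
Centroid: x̄ = ΣA·x / ΣA = 0.4615 in.
Transfer each piece to the centroidal y-axis using Ī + A·d² with d = x − 0.4615:
  web: d = -0.1865 in → contributes +0.30354 in⁴
  top flange (beyond web): d = 0.8135 in → contributes +0.48546 in⁴
  bottom flange (beyond web): d = 0.8135 in → contributes +0.48546 in⁴
Total I = 1.2745 in⁴.
Extreme fibre distance c = 1.5385 in; S = I/c = 0.82838 in³.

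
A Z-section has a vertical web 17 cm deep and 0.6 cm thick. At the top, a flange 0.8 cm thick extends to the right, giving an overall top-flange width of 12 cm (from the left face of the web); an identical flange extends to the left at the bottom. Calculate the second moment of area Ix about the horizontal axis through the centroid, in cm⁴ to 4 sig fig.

Ix ≈ 1443 cm⁴

Treat the section as a set of non-overlapping primitives; coordinates are from the bounding-box lower-left.
Web: 0.6 × 17, A = 10.2 cm², y = 8.5 cm, Ī = 245.65 cm⁴.
Top flange (beyond web): 11.4 × 0.8, A = 9.12 cm², y = 16.6 cm, Ī = 0.4864 cm⁴.
Bottom flange (beyond web): 11.4 × 0.8, A = 9.12 cm², y = 0.4 cm, Ī = 0.4864 cm⁴.
Centroid: ȳ = ΣA·y / ΣA = 8.5 cm.
Transfer each piece to the horizontal axis through the centroid using Ī + A·d² with d = y − 8.5:
  web: d = 0 cm → contributes +245.65 cm⁴
  top flange (beyond web): d = 8.1 cm → contributes +598.85 cm⁴
  bottom flange (beyond web): d = -8.1 cm → contributes +598.85 cm⁴
Total I = 1443.35 cm⁴.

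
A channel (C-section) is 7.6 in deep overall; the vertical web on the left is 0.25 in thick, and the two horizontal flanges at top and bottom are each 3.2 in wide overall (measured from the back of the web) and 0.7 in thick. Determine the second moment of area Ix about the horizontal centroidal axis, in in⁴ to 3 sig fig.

Break the section into simple shapes (no overlaps), measuring from the bottom-left corner of the bounding box.
Web: 0.25 × 7.6, A = 1.9 in², y = 3.8 in, Ī = 9.1453 in⁴.
Top flange (beyond web): 2.95 × 0.7, A = 2.065 in², y = 7.25 in, Ī = 0.084321 in⁴.
Bottom flange (beyond web): 2.95 × 0.7, A = 2.065 in², y = 0.35 in, Ī = 0.084321 in⁴.
By symmetry the centroid is at mid-height, ȳ = 3.8 in.
Transfer each piece to the horizontal centroidal axis using Ī + A·d² with d = y − 3.8:
  web: d = 0 in → contributes +9.1453 in⁴
  top flange (beyond web): d = 3.45 in → contributes +24.663 in⁴
  bottom flange (beyond web): d = -3.45 in → contributes +24.663 in⁴
Total I = 58.471 in⁴.

Ix ≈ 58.5 in⁴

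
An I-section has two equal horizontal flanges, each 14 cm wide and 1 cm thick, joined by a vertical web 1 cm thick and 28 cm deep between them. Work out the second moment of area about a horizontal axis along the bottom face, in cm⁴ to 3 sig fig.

I_base ≈ 2.03 × 10⁴ cm⁴

Decompose the section into non-overlapping parts with the origin at the bottom-left of its bounding rectangle.
Bottom flange: 14 × 1, A = 14 cm², y = 0.5 cm, Ī = 1.1667 cm⁴.
Web: 1 × 28, A = 28 cm², y = 15 cm, Ī = 1829.3 cm⁴.
Top flange: 14 × 1, A = 14 cm², y = 29.5 cm, Ī = 1.1667 cm⁴.
Transfer each piece to the base of the section using Ī + A·d² with d = y − 0:
  bottom flange: d = 0.5 cm → contributes +4.6667 cm⁴
  web: d = 15 cm → contributes +8129.3 cm⁴
  top flange: d = 29.5 cm → contributes +12 185 cm⁴
Total I = 20 319 cm⁴.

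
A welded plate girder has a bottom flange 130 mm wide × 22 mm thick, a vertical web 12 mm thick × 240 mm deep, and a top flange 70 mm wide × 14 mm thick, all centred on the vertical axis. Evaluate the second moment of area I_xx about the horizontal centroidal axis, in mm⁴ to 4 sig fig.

I_xx ≈ 6.953 × 10⁷ mm⁴

Treat the section as a set of non-overlapping primitives; coordinates are from the bounding-box lower-left.
Bottom plate: 130 × 22, A = 2 860 mm², y = 11 mm, Ī = 115 353 mm⁴.
Web plate: 12 × 240, A = 2 880 mm², y = 142 mm, Ī = 13 824 000 mm⁴.
Top plate: 70 × 14, A = 980 mm², y = 269 mm, Ī = 16006.7 mm⁴.
Centroid: ȳ = ΣA·y / ΣA = 104.768 mm.
Transfer each piece to the horizontal centroidal axis using Ī + A·d² with d = y − 104.768:
  bottom plate: d = -93.7679 mm → contributes +25 261 649 mm⁴
  web plate: d = 37.2321 mm → contributes +17 816 349 mm⁴
  top plate: d = 164.232 mm → contributes +26 448 759 mm⁴
Total I = 69 526 758 mm⁴.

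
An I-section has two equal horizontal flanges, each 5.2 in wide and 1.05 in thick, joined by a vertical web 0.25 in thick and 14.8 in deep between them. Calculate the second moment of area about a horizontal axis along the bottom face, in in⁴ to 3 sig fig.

I_base ≈ 1800 in⁴

Break the section into simple shapes (no overlaps), measuring from the bottom-left corner of the bounding box.
Bottom flange: 5.2 × 1.05, A = 5.46 in², y = 0.525 in, Ī = 0.50164 in⁴.
Web: 0.25 × 14.8, A = 3.7 in², y = 8.45 in, Ī = 67.537 in⁴.
Top flange: 5.2 × 1.05, A = 5.46 in², y = 16.375 in, Ī = 0.50164 in⁴.
Transfer each piece to the bottom edge using Ī + A·d² with d = y − 0:
  bottom flange: d = 0.525 in → contributes +2.0066 in⁴
  web: d = 8.45 in → contributes +331.73 in⁴
  top flange: d = 16.375 in → contributes +1464.5 in⁴
Total I = 1798.3 in⁴.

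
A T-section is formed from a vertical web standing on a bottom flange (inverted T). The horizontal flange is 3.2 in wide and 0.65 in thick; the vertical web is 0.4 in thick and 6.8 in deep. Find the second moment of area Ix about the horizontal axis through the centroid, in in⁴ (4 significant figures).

Split into non-overlapping primitives; take the origin at the lower-left of the bounding box.
Flange: 3.2 × 0.65, A = 2.08 in², y = 0.325 in, Ī = 0.0732333 in⁴.
Web: 0.4 × 6.8, A = 2.72 in², y = 4.05 in, Ī = 10.4811 in⁴.
Centroid: ȳ = ΣA·y / ΣA = 2.43583 in.
Transfer each piece to the horizontal axis through the centroid using Ī + A·d² with d = y − 2.43583:
  flange: d = -2.11083 in → contributes +9.34092 in⁴
  web: d = 1.61417 in → contributes +17.5681 in⁴
Total I = 26.909 in⁴.

Ix ≈ 26.91 in⁴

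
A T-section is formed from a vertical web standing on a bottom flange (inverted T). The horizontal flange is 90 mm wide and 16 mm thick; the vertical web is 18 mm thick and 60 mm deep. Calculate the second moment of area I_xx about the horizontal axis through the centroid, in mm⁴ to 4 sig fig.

I_xx ≈ 1.246 × 10⁶ mm⁴

Split into non-overlapping primitives; take the origin at the lower-left of the bounding box.
Flange: 90 × 16, A = 1 440 mm², y = 8 mm, Ī = 30 720 mm⁴.
Web: 18 × 60, A = 1 080 mm², y = 46 mm, Ī = 324 000 mm⁴.
Centroid: ȳ = ΣA·y / ΣA = 24.2857 mm.
Transfer each piece to the horizontal axis through the centroid using Ī + A·d² with d = y − 24.2857:
  flange: d = -16.2857 mm → contributes +412 643 mm⁴
  web: d = 21.7143 mm → contributes +833 231 mm⁴
Total I = 1 245 874 mm⁴.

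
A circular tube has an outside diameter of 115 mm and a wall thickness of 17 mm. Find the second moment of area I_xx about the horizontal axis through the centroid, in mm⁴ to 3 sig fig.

I_xx ≈ 6.47 × 10⁶ mm⁴

Decompose the section into non-overlapping parts with the origin at the bottom-left of its bounding rectangle.
Outer circle: ⌀115, A = 10 387 mm², y = 57.5 mm, Ī = 8 585 414 mm⁴.
Bore (subtracted): ⌀81, A = 5 153 mm², y = 57.5 mm, Ī = 2 113 051 mm⁴.
By symmetry the centroid is at mid-height, ȳ = 57.5 mm.
All pieces are centred on the horizontal axis through the centroid, so I = ΣĪ (holes subtracted) = 6 472 363 mm⁴.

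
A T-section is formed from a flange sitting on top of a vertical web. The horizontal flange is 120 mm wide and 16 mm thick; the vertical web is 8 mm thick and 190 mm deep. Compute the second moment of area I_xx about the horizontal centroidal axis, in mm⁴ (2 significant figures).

I_xx ≈ 1.4 × 10⁷ mm⁴

Split into non-overlapping primitives; take the origin at the lower-left of the bounding box.
Flange: 120 × 16, A = 1 920 mm², y = 198 mm, Ī = 40 960 mm⁴.
Web: 8 × 190, A = 1 520 mm², y = 95 mm, Ī = 4 572 667 mm⁴.
Centroid: ȳ = ΣA·y / ΣA = 152.5 mm.
Transfer each piece to the horizontal centroidal axis using Ī + A·d² with d = y − 152.5:
  flange: d = 45.51 mm → contributes +4 017 872 mm⁴
  web: d = -57.49 mm → contributes +9 596 134 mm⁴
Total I = 13 614 006 mm⁴.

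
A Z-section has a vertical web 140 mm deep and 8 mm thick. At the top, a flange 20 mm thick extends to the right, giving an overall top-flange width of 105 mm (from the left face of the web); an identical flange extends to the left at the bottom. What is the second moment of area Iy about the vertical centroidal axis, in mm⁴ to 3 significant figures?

Split into non-overlapping primitives; take the origin at the lower-left of the bounding box.
Web: 8 × 140, A = 1 120 mm², x = 101 mm, Ī = 5973.3 mm⁴.
Top flange (beyond web): 97 × 20, A = 1 940 mm², x = 153.5 mm, Ī = 1 521 122 mm⁴.
Bottom flange (beyond web): 97 × 20, A = 1 940 mm², x = 48.5 mm, Ī = 1 521 122 mm⁴.
Centroid: x̄ = ΣA·x / ΣA = 101 mm.
Transfer each piece to the vertical centroidal axis using Ī + A·d² with d = x − 101:
  web: d = 0 mm → contributes +5973.3 mm⁴
  top flange (beyond web): d = 52.5 mm → contributes +6 868 247 mm⁴
  bottom flange (beyond web): d = -52.5 mm → contributes +6 868 247 mm⁴
Total I = 13 742 467 mm⁴.

Iy ≈ 1.37 × 10⁷ mm⁴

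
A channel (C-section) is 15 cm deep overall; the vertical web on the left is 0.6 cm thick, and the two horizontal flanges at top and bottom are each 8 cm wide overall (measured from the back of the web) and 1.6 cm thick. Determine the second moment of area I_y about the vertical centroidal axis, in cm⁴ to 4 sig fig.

Decompose the section into non-overlapping parts with the origin at the bottom-left of its bounding rectangle.
Web: 0.6 × 15, A = 9 cm², x = 0.3 cm, Ī = 0.27 cm⁴.
Top flange (beyond web): 7.4 × 1.6, A = 11.84 cm², x = 4.3 cm, Ī = 54.0299 cm⁴.
Bottom flange (beyond web): 7.4 × 1.6, A = 11.84 cm², x = 4.3 cm, Ī = 54.0299 cm⁴.
Centroid: x̄ = ΣA·x / ΣA = 3.19841 cm.
Transfer each piece to the vertical centroidal axis using Ī + A·d² with d = x − 3.19841:
  web: d = -2.89841 cm → contributes +75.877 cm⁴
  top flange (beyond web): d = 1.10159 cm → contributes +68.3977 cm⁴
  bottom flange (beyond web): d = 1.10159 cm → contributes +68.3977 cm⁴
Total I = 212.672 cm⁴.

I_y ≈ 212.7 cm⁴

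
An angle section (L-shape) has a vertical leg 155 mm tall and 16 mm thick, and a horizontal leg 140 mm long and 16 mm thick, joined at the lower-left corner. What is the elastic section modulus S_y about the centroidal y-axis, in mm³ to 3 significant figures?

S_y ≈ 7.93 × 10⁴ mm³

Split into non-overlapping primitives; take the origin at the lower-left of the bounding box.
Vertical leg: 16 × 155, A = 2 480 mm², x = 8 mm, Ī = 52 907 mm⁴.
Horizontal leg (remainder): 124 × 16, A = 1 984 mm², x = 78 mm, Ī = 2 542 165 mm⁴.
Centroid: x̄ = ΣA·x / ΣA = 39.111 mm.
Transfer each piece to the centroidal y-axis using Ī + A·d² with d = x − 39.111:
  vertical leg: d = -31.111 mm → contributes +2 453 302 mm⁴
  horizontal leg (remainder): d = 38.889 mm → contributes +5 542 659 mm⁴
Total I = 7 995 961 mm⁴.
Extreme fibre distance c = 100.89 mm; S = I/c = 79 255 mm³.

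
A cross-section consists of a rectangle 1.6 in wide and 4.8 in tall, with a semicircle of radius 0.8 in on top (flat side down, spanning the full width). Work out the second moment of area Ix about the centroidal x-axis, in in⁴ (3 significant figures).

Ix ≈ 21.5 in⁴

Break the section into simple shapes (no overlaps), measuring from the bottom-left corner of the bounding box.
Rectangular body: 1.6 × 4.8, A = 7.68 in², y = 2.4 in, Ī = 14.746 in⁴.
Semicircular cap: semicircle r = 0.8, A = 1.0053 in², y = 5.1395 in, Ī = 0.044956 in⁴.
Centroid: ȳ = ΣA·y / ΣA = 2.7171 in.
Transfer each piece to the centroidal x-axis using Ī + A·d² with d = y − 2.7171:
  rectangular body: d = -0.3171 in → contributes +15.518 in⁴
  semicircular cap: d = 2.4224 in → contributes +5.9443 in⁴
Total I = 21.462 in⁴.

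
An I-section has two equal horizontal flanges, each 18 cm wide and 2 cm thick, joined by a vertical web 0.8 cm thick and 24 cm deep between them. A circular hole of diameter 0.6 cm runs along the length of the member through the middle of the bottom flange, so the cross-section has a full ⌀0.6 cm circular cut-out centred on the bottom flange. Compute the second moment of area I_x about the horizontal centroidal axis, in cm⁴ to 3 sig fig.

Decompose the section into non-overlapping parts with the origin at the bottom-left of its bounding rectangle.
Bottom flange: 18 × 2, A = 36 cm², y = 1 cm, Ī = 12 cm⁴.
Web: 0.8 × 24, A = 19.2 cm², y = 14 cm, Ī = 921.6 cm⁴.
Top flange: 18 × 2, A = 36 cm², y = 27 cm, Ī = 12 cm⁴.
Hole (subtracted): ⌀0.6, A = 0.28274 cm², y = 1 cm, Ī = 0.0063617 cm⁴.
Centroid: ȳ = ΣA·y / ΣA = 14.04 cm.
Transfer each piece to the horizontal centroidal axis using Ī + A·d² with d = y − 14.04:
  bottom flange: d = -13.04 cm → contributes +6133.9 cm⁴
  web: d = -0.040429 cm → contributes +921.63 cm⁴
  top flange: d = 12.96 cm → contributes +6058.2 cm⁴
  hole: d = -13.04 cm → contributes −48.088 cm⁴
Total I = 13 066 cm⁴.

I_x ≈ 1.31 × 10⁴ cm⁴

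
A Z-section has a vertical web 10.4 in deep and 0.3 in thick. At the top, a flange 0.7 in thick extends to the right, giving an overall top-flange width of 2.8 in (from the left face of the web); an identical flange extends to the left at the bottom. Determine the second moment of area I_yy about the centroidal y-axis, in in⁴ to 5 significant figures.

Break the section into simple shapes (no overlaps), measuring from the bottom-left corner of the bounding box.
Web: 0.3 × 10.4, A = 3.12 in², x = 2.65 in, Ī = 0.0234 in⁴.
Top flange (beyond web): 2.5 × 0.7, A = 1.75 in², x = 4.05 in, Ī = 0.9114583 in⁴.
Bottom flange (beyond web): 2.5 × 0.7, A = 1.75 in², x = 1.25 in, Ī = 0.9114583 in⁴.
Centroid: x̄ = ΣA·x / ΣA = 2.65 in.
Transfer each piece to the centroidal y-axis using Ī + A·d² with d = x − 2.65:
  web: d = 0 in → contributes +0.0234 in⁴
  top flange (beyond web): d = 1.4 in → contributes +4.341458 in⁴
  bottom flange (beyond web): d = -1.4 in → contributes +4.341458 in⁴
Total I = 8.706317 in⁴.

I_yy ≈ 8.7063 in⁴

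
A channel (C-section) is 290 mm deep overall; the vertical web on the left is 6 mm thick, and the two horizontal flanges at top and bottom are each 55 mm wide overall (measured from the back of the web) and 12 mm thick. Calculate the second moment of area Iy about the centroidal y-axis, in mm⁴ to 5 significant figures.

Iy ≈ 7.7120 × 10⁵ mm⁴

Split into non-overlapping primitives; take the origin at the lower-left of the bounding box.
Web: 6 × 290, A = 1 740 mm², x = 3 mm, Ī = 5 220 mm⁴.
Top flange (beyond web): 49 × 12, A = 588 mm², x = 30.5 mm, Ī = 117 649 mm⁴.
Bottom flange (beyond web): 49 × 12, A = 588 mm², x = 30.5 mm, Ī = 117 649 mm⁴.
Centroid: x̄ = ΣA·x / ΣA = 14.09053 mm.
Transfer each piece to the centroidal y-axis using Ī + A·d² with d = x − 14.09053:
  web: d = -11.09053 mm → contributes +219239.9 mm⁴
  top flange (beyond web): d = 16.40947 mm → contributes +275980.1 mm⁴
  bottom flange (beyond web): d = 16.40947 mm → contributes +275980.1 mm⁴
Total I = 771200.1 mm⁴.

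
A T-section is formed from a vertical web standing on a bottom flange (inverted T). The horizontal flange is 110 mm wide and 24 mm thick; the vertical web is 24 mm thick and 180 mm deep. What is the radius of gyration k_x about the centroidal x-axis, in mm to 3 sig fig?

k_x ≈ 64.4 mm

Split into non-overlapping primitives; take the origin at the lower-left of the bounding box.
Flange: 110 × 24, A = 2 640 mm², y = 12 mm, Ī = 126 720 mm⁴.
Web: 24 × 180, A = 4 320 mm², y = 114 mm, Ī = 11 664 000 mm⁴.
Centroid: ȳ = ΣA·y / ΣA = 75.31 mm.
Transfer each piece to the centroidal x-axis using Ī + A·d² with d = y − 75.31:
  flange: d = -63.31 mm → contributes +10 708 367 mm⁴
  web: d = 38.69 mm → contributes +18 130 562 mm⁴
Total I = 28 838 930 mm⁴.
Radius of gyration: k = √(I/A) = √(28 838 930 / 6 960) = 64.37 mm.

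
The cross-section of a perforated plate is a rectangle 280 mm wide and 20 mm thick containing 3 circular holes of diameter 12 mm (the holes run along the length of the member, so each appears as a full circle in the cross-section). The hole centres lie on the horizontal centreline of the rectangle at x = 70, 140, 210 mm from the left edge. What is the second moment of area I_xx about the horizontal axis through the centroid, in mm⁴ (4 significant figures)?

Decompose the section into non-overlapping parts with the origin at the bottom-left of its bounding rectangle.
Plate: 280 × 20, A = 5 600 mm², y = 10 mm, Ī = 186 667 mm⁴.
Hole 1 (subtracted): ⌀12, A = 113.097 mm², y = 10 mm, Ī = 1017.88 mm⁴.
Hole 2 (subtracted): ⌀12, A = 113.097 mm², y = 10 mm, Ī = 1017.88 mm⁴.
Hole 3 (subtracted): ⌀12, A = 113.097 mm², y = 10 mm, Ī = 1017.88 mm⁴.
By symmetry the centroid is at mid-height, ȳ = 10 mm.
All pieces are centred on the horizontal axis through the centroid, so I = ΣĪ (holes subtracted) = 183 613 mm⁴.

I_xx ≈ 1.836 × 10⁵ mm⁴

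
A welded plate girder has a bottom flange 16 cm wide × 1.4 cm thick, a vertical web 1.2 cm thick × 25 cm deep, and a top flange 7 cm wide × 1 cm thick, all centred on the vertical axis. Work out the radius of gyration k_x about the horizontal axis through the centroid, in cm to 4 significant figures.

Split into non-overlapping primitives; take the origin at the lower-left of the bounding box.
Bottom plate: 16 × 1.4, A = 22.4 cm², y = 0.7 cm, Ī = 3.65867 cm⁴.
Web plate: 1.2 × 25, A = 30 cm², y = 13.9 cm, Ī = 1562.5 cm⁴.
Top plate: 7 × 1, A = 7 cm², y = 26.9 cm, Ī = 0.583333 cm⁴.
Centroid: ȳ = ΣA·y / ΣA = 10.4542 cm.
Transfer each piece to the horizontal axis through the centroid using Ī + A·d² with d = y − 10.4542:
  bottom plate: d = -9.75421 cm → contributes +2134.9 cm⁴
  web plate: d = 3.44579 cm → contributes +1918.7 cm⁴
  top plate: d = 16.4458 cm → contributes +1893.83 cm⁴
Total I = 5947.43 cm⁴.
Radius of gyration: k = √(I/A) = √(5947.43 / 59.4) = 10.0063 cm.

k_x ≈ 10.01 cm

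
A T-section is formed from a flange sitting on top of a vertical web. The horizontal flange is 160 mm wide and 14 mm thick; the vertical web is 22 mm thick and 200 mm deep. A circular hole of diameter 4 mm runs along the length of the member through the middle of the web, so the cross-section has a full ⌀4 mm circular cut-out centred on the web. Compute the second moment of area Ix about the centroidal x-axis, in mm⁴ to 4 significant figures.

Ix ≈ 3.168 × 10⁷ mm⁴

Split into non-overlapping primitives; take the origin at the lower-left of the bounding box.
Flange: 160 × 14, A = 2 240 mm², y = 207 mm, Ī = 36586.7 mm⁴.
Web: 22 × 200, A = 4 400 mm², y = 100 mm, Ī = 14 666 667 mm⁴.
Hole (subtracted): ⌀4, A = 12.5664 mm², y = 100 mm, Ī = 12.5664 mm⁴.
Centroid: ȳ = ΣA·y / ΣA = 136.165 mm.
Transfer each piece to the centroidal x-axis using Ī + A·d² with d = y − 136.165:
  flange: d = 70.8352 mm → contributes +11 276 059 mm⁴
  web: d = -36.1648 mm → contributes +20 421 404 mm⁴
  hole: d = -36.1648 mm → contributes −16448.1 mm⁴
Total I = 31 681 015 mm⁴.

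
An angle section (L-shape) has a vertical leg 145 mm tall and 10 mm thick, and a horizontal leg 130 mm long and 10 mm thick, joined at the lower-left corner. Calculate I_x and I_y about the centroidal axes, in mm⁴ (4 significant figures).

Split into non-overlapping primitives; take the origin at the lower-left of the bounding box.
Vertical leg: 10 × 145, A = 1 450 mm², y = 72.5 mm, Ī = 2 540 521 mm⁴.
Horizontal leg (remainder): 120 × 10, A = 1 200 mm², y = 5 mm, Ī = 10 000 mm⁴.
Centroid: ȳ = ΣA·y / ΣA = 41.934 mm.
Transfer each piece to the centroidal x-axis using Ī + A·d² with d = y − 41.934:
  vertical leg: d = 30.566 mm → contributes +3 895 231 mm⁴
  horizontal leg (remainder): d = -36.934 mm → contributes +1 646 941 mm⁴
Total I = 5 542 172 mm⁴.
For the y-axis: x̄ = 34.434 mm.
Repeating about the centroidal y-axis gives I_y = 4 226 234 mm⁴.

I_x ≈ 5.542 × 10⁶ mm⁴, I_y ≈ 4.226 × 10⁶ mm⁴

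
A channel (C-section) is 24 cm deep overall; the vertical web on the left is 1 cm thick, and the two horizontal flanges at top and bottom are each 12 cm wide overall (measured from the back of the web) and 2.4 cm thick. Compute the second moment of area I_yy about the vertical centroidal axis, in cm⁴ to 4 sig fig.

Split into non-overlapping primitives; take the origin at the lower-left of the bounding box.
Web: 1 × 24, A = 24 cm², x = 0.5 cm, Ī = 2 cm⁴.
Top flange (beyond web): 11 × 2.4, A = 26.4 cm², x = 6.5 cm, Ī = 266.2 cm⁴.
Bottom flange (beyond web): 11 × 2.4, A = 26.4 cm², x = 6.5 cm, Ī = 266.2 cm⁴.
Centroid: x̄ = ΣA·x / ΣA = 4.625 cm.
Transfer each piece to the vertical centroidal axis using Ī + A·d² with d = x − 4.625:
  web: d = -4.125 cm → contributes +410.375 cm⁴
  top flange (beyond web): d = 1.875 cm → contributes +359.013 cm⁴
  bottom flange (beyond web): d = 1.875 cm → contributes +359.013 cm⁴
Total I = 1128.4 cm⁴.

I_yy ≈ 1128 cm⁴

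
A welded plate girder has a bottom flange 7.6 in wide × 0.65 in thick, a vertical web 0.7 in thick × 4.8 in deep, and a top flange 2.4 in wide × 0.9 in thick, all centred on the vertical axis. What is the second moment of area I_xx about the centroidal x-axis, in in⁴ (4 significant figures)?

Break the section into simple shapes (no overlaps), measuring from the bottom-left corner of the bounding box.
Bottom plate: 7.6 × 0.65, A = 4.94 in², y = 0.325 in, Ī = 0.173929 in⁴.
Web plate: 0.7 × 4.8, A = 3.36 in², y = 3.05 in, Ī = 6.4512 in⁴.
Top plate: 2.4 × 0.9, A = 2.16 in², y = 5.9 in, Ī = 0.1458 in⁴.
Centroid: ȳ = ΣA·y / ΣA = 2.35158 in.
Transfer each piece to the centroidal x-axis using Ī + A·d² with d = y − 2.35158:
  bottom plate: d = -2.02658 in → contributes +20.4626 in⁴
  web plate: d = 0.698423 in → contributes +8.09019 in⁴
  top plate: d = 3.54842 in → contributes +27.343 in⁴
Total I = 55.8958 in⁴.

I_xx ≈ 55.90 in⁴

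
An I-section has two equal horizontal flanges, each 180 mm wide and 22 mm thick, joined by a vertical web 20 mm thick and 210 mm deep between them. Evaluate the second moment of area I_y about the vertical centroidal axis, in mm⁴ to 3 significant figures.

I_y ≈ 2.15 × 10⁷ mm⁴

Decompose the section into non-overlapping parts with the origin at the bottom-left of its bounding rectangle.
Bottom flange: 180 × 22, A = 3 960 mm², x = 90 mm, Ī = 10 692 000 mm⁴.
Web: 20 × 210, A = 4 200 mm², x = 90 mm, Ī = 140 000 mm⁴.
Top flange: 180 × 22, A = 3 960 mm², x = 90 mm, Ī = 10 692 000 mm⁴.
By symmetry the centroid is at mid-width, x̄ = 90 mm.
All pieces are centred on the vertical centroidal axis, so I = ΣĪ = 21 524 000 mm⁴.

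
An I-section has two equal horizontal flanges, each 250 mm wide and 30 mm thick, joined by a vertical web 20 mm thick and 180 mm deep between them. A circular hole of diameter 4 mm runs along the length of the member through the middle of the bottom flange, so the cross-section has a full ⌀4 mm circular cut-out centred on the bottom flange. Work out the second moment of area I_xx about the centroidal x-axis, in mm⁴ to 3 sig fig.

Split into non-overlapping primitives; take the origin at the lower-left of the bounding box.
Bottom flange: 250 × 30, A = 7 500 mm², y = 15 mm, Ī = 562 500 mm⁴.
Web: 20 × 180, A = 3 600 mm², y = 120 mm, Ī = 9 720 000 mm⁴.
Top flange: 250 × 30, A = 7 500 mm², y = 225 mm, Ī = 562 500 mm⁴.
Hole (subtracted): ⌀4, A = 12.566 mm², y = 15 mm, Ī = 12.566 mm⁴.
Centroid: ȳ = ΣA·y / ΣA = 120.07 mm.
Transfer each piece to the centroidal x-axis using Ī + A·d² with d = y − 120.07:
  bottom flange: d = -105.07 mm → contributes +83 361 843 mm⁴
  web: d = -0.070987 mm → contributes +9 720 018 mm⁴
  top flange: d = 104.93 mm → contributes +83 138 233 mm⁴
  hole: d = -105.07 mm → contributes −138 744 mm⁴
Total I = 176 081 350 mm⁴.

I_xx ≈ 1.76 × 10⁸ mm⁴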